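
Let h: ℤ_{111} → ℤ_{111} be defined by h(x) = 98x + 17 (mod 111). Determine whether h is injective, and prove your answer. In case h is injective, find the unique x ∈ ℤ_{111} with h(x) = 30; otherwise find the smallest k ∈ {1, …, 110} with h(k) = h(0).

110

Suppose h(s) = h(t) in ℤ_{111}. Then 98s + 17 ≡ 98t + 17 (mod 111), thus 98(s − t) ≡ 0 (mod 111).
Since gcd(98, 111) = 1, 98 is invertible modulo 111, thus s − t ≡ 0 (mod 111), i.e. s = t.
Therefore h is injective.
We now compute 98⁻¹ mod 111 explicitly. Euclid's algorithm: 111 = 1·98 + 13, 98 = 7·13 + 7, 13 = 1·7 + 6, 7 = 1·6 + 1; back-substituting gives 1 = 17·98 − 15·111, so 98⁻¹ ≡ 17 (mod 111).
Since h is injective, we find h⁻¹(30): we need 98x ≡ 30 − 17 ≡ 13 (mod 111). Using 98⁻¹ = 17: x ≡ 17·13 = 221 = 1·111 + 110, so x = 110.
Check: h(110) = 98·110 + 17 = 10797 = 97·111 + 30 ≡ 30 (mod 111).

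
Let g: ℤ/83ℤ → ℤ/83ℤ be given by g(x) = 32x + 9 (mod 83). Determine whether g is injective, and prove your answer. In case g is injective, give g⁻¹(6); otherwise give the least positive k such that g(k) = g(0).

44

Recall: g is injective when g(a) = g(b) forces a = b.
If g(a) = g(b), then 32a ≡ 32b (mod 83). Because gcd(32, 83) = 1, we may cancel 32 to get a ≡ b (mod 83).
Therefore g is injective.
We now compute 32⁻¹ mod 83 explicitly. Euclid's algorithm: 83 = 2·32 + 19, 32 = 1·19 + 13, 19 = 1·13 + 6, 13 = 2·6 + 1; back-substituting gives 1 = 13·32 − 5·83, so 32⁻¹ ≡ 13 (mod 83).
Since g is injective, we compute g⁻¹(6): solve 32x + 9 ≡ 6 (mod 83), i.e. 32x ≡ 80 (mod 83).
Multiplying by 32⁻¹ = 13 gives x ≡ 13·80 = 1040 = 12·83 + 44 ≡ 44 (mod 83).
Check: g(44) = 32·44 + 9 = 1417 = 17·83 + 6 ≡ 6 (mod 83).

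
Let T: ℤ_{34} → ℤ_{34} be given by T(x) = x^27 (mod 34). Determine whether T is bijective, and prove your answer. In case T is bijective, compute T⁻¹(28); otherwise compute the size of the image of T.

Computing x^27 mod 34 for each x (by repeated squaring, reducing mod 34 at every step), the values T(0), T(1), …, T(33) are: 0, 1, 8, 7, 30, 11, 22, 31, 2, 15, 20, 29, 6, 21, 10, 9, 16, 17, 18, 25, 24, 13, 28, 5, 14, 19, 32, 3, 12, 23, 4, 27, 26, 33.
Every element of ℤ_{34} appears exactly once in this list, so T is a bijection, and in particular bijective.
Since T is bijective, we read off the preimage of 28 from the same table: T(22) = 28, so T⁻¹(28) = 22.

22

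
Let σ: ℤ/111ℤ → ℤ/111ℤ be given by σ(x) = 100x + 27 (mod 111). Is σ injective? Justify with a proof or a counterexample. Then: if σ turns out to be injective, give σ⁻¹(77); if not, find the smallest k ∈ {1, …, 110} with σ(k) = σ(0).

If σ(s) = σ(t), then 100s ≡ 100t (mod 111). Because gcd(100, 111) = 1, we may cancel 100 to get s ≡ t (mod 111).
So σ is injective.
We now compute 100⁻¹ mod 111 explicitly. Euclid's algorithm: 111 = 1·100 + 11, 100 = 9·11 + 1; back-substituting gives 1 = 10·100 − 9·111, so 100⁻¹ ≡ 10 (mod 111).
Since σ is injective, we compute σ⁻¹(77): solve 100x + 27 ≡ 77 (mod 111), i.e. 100x ≡ 50 (mod 111).
Multiplying by 100⁻¹ = 10 gives x ≡ 10·50 = 500 = 4·111 + 56 ≡ 56 (mod 111).
Check: σ(56) = 100·56 + 27 = 5627 = 50·111 + 77 ≡ 77 (mod 111).

56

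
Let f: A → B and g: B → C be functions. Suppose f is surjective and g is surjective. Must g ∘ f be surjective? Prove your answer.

Let c ∈ C. Since g is surjective, there is b ∈ B with g(b) = c. Since f is surjective, there is a ∈ A with f(a) = b.
Then (g ∘ f)(a) = g(b) = c. Thus g ∘ f is surjective.

surjective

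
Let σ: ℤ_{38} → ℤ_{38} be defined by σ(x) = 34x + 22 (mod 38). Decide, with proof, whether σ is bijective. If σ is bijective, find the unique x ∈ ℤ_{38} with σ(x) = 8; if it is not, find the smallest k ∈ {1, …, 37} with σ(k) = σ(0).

19

We have gcd(34, 38) = 2 > 1. Taking s = 0 and t = 19: σ(0) = 22 and σ(19) = 34·19 + 22 = 668 ≡ 22 (mod 38).
So σ(0) = σ(19) while 0 ≠ 19, thus σ is not injective, hence not bijective.
Since σ is not bijective, we find the least positive k with σ(k) = σ(0): this means 34k ≡ 0 (mod 38), i.e. 38 ∣ 34k. Since gcd(34, 38) = 2, dividing through by 2 this holds exactly when 19 ∣ 17k, and as gcd(17, 19) = 1, exactly when 19 ∣ k.
The smallest positive such k is 19.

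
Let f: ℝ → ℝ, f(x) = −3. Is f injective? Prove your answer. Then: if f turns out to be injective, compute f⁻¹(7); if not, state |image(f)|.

f(0) = −3 = f(1) with 0 ≠ 1, so f is not injective.
Since f is not injective, we state |image(f)|: the image of f is {−3}, which has 1 element.

1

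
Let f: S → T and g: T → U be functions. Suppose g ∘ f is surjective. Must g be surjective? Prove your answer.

surjective

Let c ∈ U. Since g ∘ f is surjective, some a ∈ S has g(f(a)) = c. Then b = f(a) ∈ T satisfies g(b) = c. So g is surjective.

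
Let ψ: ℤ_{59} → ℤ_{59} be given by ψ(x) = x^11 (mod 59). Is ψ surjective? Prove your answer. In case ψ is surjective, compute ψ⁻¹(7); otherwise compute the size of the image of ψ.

29

Since 59 is prime, the nonzero elements of ℤ_{59} form a cyclic group of order 58.
As gcd(11, 58) = 1, raising to the 11th power is a bijection on this group: if a^11 ≡ b^11 then (ab^{−1})^11 = 1, and the only element of order dividing gcd(11, 58) = 1 is 1, so a = b.
With ψ(0) = 0 this makes ψ injective on all of ℤ_{59}, hence bijective (finite equal-size domain and codomain). In particular ψ is surjective.
Since ψ is surjective, we find the preimage of 7. The inverse of x ↦ x^11 on (ℤ_{59})^× is x ↦ x^37, because 11·37 = 407 = 7·58 + 1 ≡ 1 (mod 58) and x^{58} = 1 for x ≠ 0 (Fermat). So ψ⁻¹(7) = 7^37 mod 59.
Repeated squaring mod 59: 7^1 ≡ 7, 7^2 ≡ 7² = 49, 7^4 ≡ 49² = 2401 ≡ 41, 7^8 ≡ 41² = 1681 ≡ 29, 7^16 ≡ 29² = 841 ≡ 15, 7^32 ≡ 15² = 225 ≡ 48. Since 37 = 32 + 4 + 1, 7^37 ≡ 48·41·7: 48·41 = 1968 ≡ 21, then 21·7 = 147 ≡ 29. So 7^37 ≡ 29 (mod 59).
Hence ψ⁻¹(7) = 29.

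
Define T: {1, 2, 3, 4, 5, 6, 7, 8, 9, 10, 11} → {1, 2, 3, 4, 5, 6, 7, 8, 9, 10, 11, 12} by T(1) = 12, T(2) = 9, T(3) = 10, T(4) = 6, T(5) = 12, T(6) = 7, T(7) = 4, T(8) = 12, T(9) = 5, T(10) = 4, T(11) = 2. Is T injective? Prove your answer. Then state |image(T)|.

8

T(1) = 12 = T(5) with 1 ≠ 5, so T is not injective.
The image of T is {2, 4, 5, 6, 7, 9, 10, 12}, which has 8 elements.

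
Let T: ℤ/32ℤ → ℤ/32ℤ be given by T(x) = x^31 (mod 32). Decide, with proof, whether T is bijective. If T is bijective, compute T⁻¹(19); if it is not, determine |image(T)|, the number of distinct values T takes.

T(0) = 0^31 = 0.
T(2): Repeated squaring mod 32: 2^1 ≡ 2, 2^2 ≡ 2² = 4, 2^4 ≡ 4² = 16, 2^8 ≡ 16² = 256 ≡ 0, 2^16 ≡ 0² = 0. Since 31 = 16 + 8 + 4 + 2 + 1, 2^31 ≡ 0·0·16·4·2: 0·0 = 0, then 0·16 = 0, then 0·4 = 0, then 0·2 = 0. So 2^31 ≡ 0 (mod 32).
So T(0) = T(2) = 0 while 0 ≠ 2, thus T is not injective, hence not bijective.
Since T is not bijective, we determine |image(T)|. Computing x^31 mod 32 for each x (by repeated squaring, reducing mod 32 at every step), the values T(0), T(1), …, T(31) are: 0, 1, 0, 11, 0, 13, 0, 23, 0, 25, 0, 3, 0, 5, 0, 15, 0, 17, 0, 27, 0, 29, 0, 7, 0, 9, 0, 19, 0, 21, 0, 31.
The distinct values are {0, 1, 3, 5, 7, 9, 11, 13, 15, 17, 19, 21, 23, 25, 27, 29, 31}; there are 17 of them.

17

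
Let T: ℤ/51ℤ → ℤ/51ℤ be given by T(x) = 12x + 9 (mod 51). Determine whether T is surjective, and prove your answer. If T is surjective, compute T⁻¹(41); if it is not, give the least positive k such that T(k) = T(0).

Since gcd(12, 51) = 3, we have 12x ≡ 0 (mod 3) for all x, so T(x) ≡ 0 (mod 3).
But 1 ≢ 0 (mod 3), so 1 ∈ ℤ/51ℤ has no preimage. Therefore T is not surjective.
Since T is not surjective, we find the least positive k with T(k) = T(0): this means 12k ≡ 0 (mod 51), i.e. 51 ∣ 12k. Since gcd(12, 51) = 3, dividing through by 3 this holds exactly when 17 ∣ 4k, and as gcd(4, 17) = 1, exactly when 17 ∣ k.
The smallest positive such k is 17.

17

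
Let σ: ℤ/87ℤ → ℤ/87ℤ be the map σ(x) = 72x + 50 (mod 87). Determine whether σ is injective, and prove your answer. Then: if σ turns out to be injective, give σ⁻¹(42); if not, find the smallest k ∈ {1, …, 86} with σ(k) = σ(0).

We have gcd(72, 87) = 3 > 1. Taking s = 0 and t = 29: σ(0) = 50 and σ(29) = 72·29 + 50 = 2138 ≡ 50 (mod 87).
So σ(0) = σ(29) while 0 ≠ 29, thus σ is not injective.
Since σ is not injective, we find the least positive k with σ(k) = σ(0): this means 72k ≡ 0 (mod 87), i.e. 87 ∣ 72k. Since gcd(72, 87) = 3, dividing through by 3 this holds exactly when 29 ∣ 24k, and as gcd(24, 29) = 1, exactly when 29 ∣ k.
The smallest positive such k is 29.

29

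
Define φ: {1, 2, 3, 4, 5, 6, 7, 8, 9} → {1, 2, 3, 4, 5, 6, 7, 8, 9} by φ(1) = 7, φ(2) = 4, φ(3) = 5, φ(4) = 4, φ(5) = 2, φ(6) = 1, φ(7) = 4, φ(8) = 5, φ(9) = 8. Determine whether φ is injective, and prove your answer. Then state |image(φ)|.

6

φ(2) = 4 = φ(4) with 2 ≠ 4, so φ is not injective.
The image of φ is {1, 2, 4, 5, 7, 8}, which has 6 elements.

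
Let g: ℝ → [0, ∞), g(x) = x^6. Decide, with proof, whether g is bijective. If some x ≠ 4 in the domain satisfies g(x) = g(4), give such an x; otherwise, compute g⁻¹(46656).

-4

g(4) = 4096 = (−4)^6 = g(−4) (since 6 is even), with 4 ≠ −4. So g is not injective, hence not bijective.
For the follow-up, such an x exists: taking x = −4 ∈ ℝ gives g(−4) = 4096 = g(4) with −4 ≠ 4.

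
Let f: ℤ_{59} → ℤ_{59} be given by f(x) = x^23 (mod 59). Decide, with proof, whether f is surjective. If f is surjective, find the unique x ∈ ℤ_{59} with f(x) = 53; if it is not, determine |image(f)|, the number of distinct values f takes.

Since 59 is prime, the nonzero elements of ℤ_{59} form a cyclic group of order 58.
As gcd(23, 58) = 1, raising to the 23rd power is a bijection on this group: if u^23 ≡ v^23 then (uv^{−1})^23 = 1, and the only element of order dividing gcd(23, 58) = 1 is 1, so u = v.
With f(0) = 0 this makes f injective on all of ℤ_{59}, hence bijective (finite equal-size domain and codomain). In particular f is surjective.
Since f is surjective, we find the preimage of 53. The inverse of x ↦ x^23 on (ℤ_{59})^× is x ↦ x^53, because 23·53 = 1219 = 21·58 + 1 ≡ 1 (mod 58) and x^{58} = 1 for x ≠ 0 (Fermat). So f⁻¹(53) = 53^53 mod 59.
Repeated squaring mod 59: 53^1 ≡ 53, 53^2 ≡ 53² = 2809 ≡ 36, 53^4 ≡ 36² = 1296 ≡ 57, 53^8 ≡ 57² = 3249 ≡ 4, 53^16 ≡ 4² = 16, 53^32 ≡ 16² = 256 ≡ 20. Since 53 = 32 + 16 + 4 + 1, 53^53 ≡ 20·16·57·53: 20·16 = 320 ≡ 25, then 25·57 = 1425 ≡ 9, then 9·53 = 477 ≡ 5. So 53^53 ≡ 5 (mod 59).
Hence f⁻¹(53) = 5.

5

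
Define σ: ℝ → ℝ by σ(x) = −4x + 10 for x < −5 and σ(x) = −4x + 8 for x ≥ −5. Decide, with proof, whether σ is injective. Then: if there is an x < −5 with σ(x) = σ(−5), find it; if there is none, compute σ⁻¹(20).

Both pieces are strictly decreasing (slopes −4 and −4), so each is injective on its own interval.
The left piece maps (−∞, −5) onto (30, ∞); the right piece maps [−5, ∞) onto (−∞, 28].
These images are disjoint, so no value is attained by both pieces. Hence σ is injective.
Because the two images are disjoint, no x < −5 has σ(x) = σ(−5), so we compute σ⁻¹(20): 20 lies in (−∞, 28], so solve −4x + 8 = 20: x = (20 − 8)/(−4) = −3.

-3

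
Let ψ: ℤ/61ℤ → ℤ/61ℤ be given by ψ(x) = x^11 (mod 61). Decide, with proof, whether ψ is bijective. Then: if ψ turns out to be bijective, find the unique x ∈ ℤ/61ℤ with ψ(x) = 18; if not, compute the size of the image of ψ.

Since 61 is prime, the nonzero elements of ℤ/61ℤ form a cyclic group of order 60.
As gcd(11, 60) = 1, raising to the 11th power is a bijection on this group: if a^11 ≡ b^11 then (ab^{−1})^11 = 1, and the only element of order dividing gcd(11, 60) = 1 is 1, so a = b.
With ψ(0) = 0 this makes ψ injective on all of ℤ/61ℤ, hence bijective (finite equal-size domain and codomain). In particular ψ is bijective.
Since ψ is bijective, we find the preimage of 18. The inverse of x ↦ x^11 on (ℤ/61ℤ)^× is x ↦ x^11, because 11·11 = 121 = 2·60 + 1 ≡ 1 (mod 60) and x^{60} = 1 for x ≠ 0 (Fermat). So ψ⁻¹(18) = 18^11 mod 61.
Repeated squaring mod 61: 18^1 ≡ 18, 18^2 ≡ 18² = 324 ≡ 19, 18^4 ≡ 19² = 361 ≡ 56, 18^8 ≡ 56² = 3136 ≡ 25. Since 11 = 8 + 2 + 1, 18^11 ≡ 25·19·18: 25·19 = 475 ≡ 48, then 48·18 = 864 ≡ 10. So 18^11 ≡ 10 (mod 61).
Hence ψ⁻¹(18) = 10.

10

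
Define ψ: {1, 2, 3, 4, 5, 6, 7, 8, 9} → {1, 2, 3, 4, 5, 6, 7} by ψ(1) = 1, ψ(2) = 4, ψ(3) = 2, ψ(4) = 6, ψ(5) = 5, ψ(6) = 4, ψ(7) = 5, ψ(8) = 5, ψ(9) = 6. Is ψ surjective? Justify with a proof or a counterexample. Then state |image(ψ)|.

No element maps to 3, so ψ is not surjective.
The image of ψ is {1, 2, 4, 5, 6}, which has 5 elements.

5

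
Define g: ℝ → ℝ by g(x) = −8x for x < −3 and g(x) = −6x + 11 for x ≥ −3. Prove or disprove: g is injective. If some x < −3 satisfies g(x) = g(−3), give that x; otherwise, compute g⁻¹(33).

Both pieces are strictly decreasing (slopes −8 and −6), so each is injective on its own interval.
The left piece maps (−∞, −3) onto (24, ∞); the right piece maps [−3, ∞) onto (−∞, 29].
These images overlap. In particular g(−3) = 29 (right piece), and solving −8x = 29 on the left piece gives x = −29/8 < −3.
So g(−29/8) = g(−3) with −29/8 ≠ −3, and g is not injective. This x = −29/8 is the requested value below −3.

-29/8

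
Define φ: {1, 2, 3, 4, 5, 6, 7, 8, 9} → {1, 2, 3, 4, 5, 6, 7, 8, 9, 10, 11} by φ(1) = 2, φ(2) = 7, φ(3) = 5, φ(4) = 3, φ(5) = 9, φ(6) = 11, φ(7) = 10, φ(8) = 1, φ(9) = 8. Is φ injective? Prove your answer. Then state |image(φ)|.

9

The values φ(1), …, φ(9) are 2, 7, 5, 3, 9, 11, 10, 1, 8 — all distinct.
So φ(a) = φ(b) only when a = b, and φ is injective.
The image of φ is {1, 2, 3, 5, 7, 8, 9, 10, 11}, which has 9 elements.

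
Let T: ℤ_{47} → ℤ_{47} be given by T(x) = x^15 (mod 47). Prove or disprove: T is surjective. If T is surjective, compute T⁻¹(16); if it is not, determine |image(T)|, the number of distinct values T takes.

27

Since 47 is prime, the nonzero elements of ℤ_{47} form a cyclic group of order 46.
As gcd(15, 46) = 1, raising to the 15th power is a bijection on this group: if a^15 ≡ b^15 then (ab^{−1})^15 = 1, and the only element of order dividing gcd(15, 46) = 1 is 1, so a = b.
With T(0) = 0 this makes T injective on all of ℤ_{47}, hence bijective (finite equal-size domain and codomain). In particular T is surjective.
Since T is surjective, we find the preimage of 16. The inverse of x ↦ x^15 on (ℤ_{47})^× is x ↦ x^43, because 15·43 = 645 = 14·46 + 1 ≡ 1 (mod 46) and x^{46} = 1 for x ≠ 0 (Fermat). So T⁻¹(16) = 16^43 mod 47.
Repeated squaring mod 47: 16^1 ≡ 16, 16^2 ≡ 16² = 256 ≡ 21, 16^4 ≡ 21² = 441 ≡ 18, 16^8 ≡ 18² = 324 ≡ 42, 16^16 ≡ 42² = 1764 ≡ 25, 16^32 ≡ 25² = 625 ≡ 14. Since 43 = 32 + 8 + 2 + 1, 16^43 ≡ 14·42·21·16: 14·42 = 588 ≡ 24, then 24·21 = 504 ≡ 34, then 34·16 = 544 ≡ 27. So 16^43 ≡ 27 (mod 47).
Hence T⁻¹(16) = 27.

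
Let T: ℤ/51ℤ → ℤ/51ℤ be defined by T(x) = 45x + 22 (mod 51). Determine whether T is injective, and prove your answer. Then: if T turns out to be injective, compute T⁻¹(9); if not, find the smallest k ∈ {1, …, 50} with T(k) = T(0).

17

We have gcd(45, 51) = 3 > 1. Taking x_1 = 0 and x_2 = 17: T(0) = 22 and T(17) = 45·17 + 22 = 787 ≡ 22 (mod 51).
So T(0) = T(17) while 0 ≠ 17, thus T is not injective.
Since T is not injective, we find the least positive k with T(k) = T(0): this means 45k ≡ 0 (mod 51), i.e. 51 ∣ 45k. Since gcd(45, 51) = 3, dividing through by 3 this holds exactly when 17 ∣ 15k, and as gcd(15, 17) = 1, exactly when 17 ∣ k.
The smallest positive such k is 17.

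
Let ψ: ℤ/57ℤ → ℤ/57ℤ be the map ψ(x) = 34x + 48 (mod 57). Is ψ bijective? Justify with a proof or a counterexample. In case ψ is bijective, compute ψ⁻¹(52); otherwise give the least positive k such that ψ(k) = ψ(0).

37

Suppose ψ(a) = ψ(b) in ℤ/57ℤ. Then 34a + 48 ≡ 34b + 48 (mod 57), therefore 34(a − b) ≡ 0 (mod 57).
Since gcd(34, 57) = 1, 34 is invertible modulo 57, therefore a − b ≡ 0 (mod 57), i.e. a = b.
We now compute 34⁻¹ mod 57 explicitly. Euclid's algorithm: 57 = 1·34 + 23, 34 = 1·23 + 11, 23 = 2·11 + 1; back-substituting gives 1 = 52·34 − 31·57, so 34⁻¹ ≡ 52 (mod 57).
For any y ∈ ℤ/57ℤ, x = 52(y − 48) mod 57 satisfies ψ(x) = 34·52(y − 48) + 48 ≡ y (since 34·52 ≡ 1 mod 57). So every y has a preimage.
Thus ψ is bijective.
Since ψ is bijective, we compute ψ⁻¹(52): solve 34x + 48 ≡ 52 (mod 57), i.e. 34x ≡ 4 (mod 57).
Multiplying by 34⁻¹ = 52 gives x ≡ 52·4 = 208 = 3·57 + 37 ≡ 37 (mod 57).
Check: ψ(37) = 34·37 + 48 = 1306 = 22·57 + 52 ≡ 52 (mod 57).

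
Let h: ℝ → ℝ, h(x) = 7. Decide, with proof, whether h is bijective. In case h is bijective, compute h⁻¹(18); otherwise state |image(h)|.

h(0) = 7 = h(1) with 0 ≠ 1, so h is not injective, hence not bijective.
Since h is not bijective, we state |image(h)|: the image of h is {7}, which has 1 element.

1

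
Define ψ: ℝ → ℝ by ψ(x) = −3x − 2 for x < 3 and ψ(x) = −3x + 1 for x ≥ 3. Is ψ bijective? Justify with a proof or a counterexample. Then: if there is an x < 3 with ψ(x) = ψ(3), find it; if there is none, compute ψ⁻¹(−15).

2

Both pieces are strictly decreasing (slopes −3 and −3), so each is injective on its own interval.
The left piece maps (−∞, 3) onto (−11, ∞); the right piece maps [3, ∞) onto (−∞, −8].
These images overlap. In particular ψ(3) = −8 (right piece), and solving −3x − 2 = −8 on the left piece gives x = 2 < 3.
So ψ(2) = ψ(3) with 2 ≠ 3, and ψ is not injective, hence not bijective. This x = 2 is the requested value below 3.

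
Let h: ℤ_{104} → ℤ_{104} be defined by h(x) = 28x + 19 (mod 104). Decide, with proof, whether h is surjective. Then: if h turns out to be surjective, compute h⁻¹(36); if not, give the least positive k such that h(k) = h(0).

26

Since gcd(28, 104) = 4, we have 28x ≡ 0 (mod 4) for all x, so h(x) ≡ 3 (mod 4).
But 0 ≢ 3 (mod 4), so 0 ∈ ℤ_{104} has no preimage. So h is not surjective.
Since h is not surjective, we find the least positive k with h(k) = h(0): this means 28k ≡ 0 (mod 104), i.e. 104 ∣ 28k. Since gcd(28, 104) = 4, dividing through by 4 this holds exactly when 26 ∣ 7k, and as gcd(7, 26) = 1, exactly when 26 ∣ k.
The smallest positive such k is 26.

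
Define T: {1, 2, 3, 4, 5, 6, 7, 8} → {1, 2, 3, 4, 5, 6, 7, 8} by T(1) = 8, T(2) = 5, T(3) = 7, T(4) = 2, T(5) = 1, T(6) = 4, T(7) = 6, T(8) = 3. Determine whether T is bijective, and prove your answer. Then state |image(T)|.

The values 8, 5, 7, 2, 1, 4, 6, 3 are a permutation of {1, 2, 3, 4, 5, 6, 7, 8}: each element appears exactly once.
So T is injective and surjective, hence bijective.
The image of T is {1, 2, 3, 4, 5, 6, 7, 8}, which has 8 elements.

8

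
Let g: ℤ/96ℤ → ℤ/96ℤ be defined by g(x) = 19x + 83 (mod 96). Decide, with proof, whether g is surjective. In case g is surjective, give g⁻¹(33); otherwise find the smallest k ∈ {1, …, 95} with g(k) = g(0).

Since gcd(19, 96) = 1, 19 is invertible modulo 96. Euclid's algorithm: 96 = 5·19 + 1; back-substituting gives 1 = 91·19 − 18·96, so 19⁻¹ ≡ 91 (mod 96).
Then y ↦ 91(y − 83) is a two-sided inverse to g, so every y ∈ ℤ/96ℤ has a preimage.
Hence g is surjective.
Since g is surjective, we compute g⁻¹(33): solve 19x + 83 ≡ 33 (mod 96), i.e. 19x ≡ 46 (mod 96).
Multiplying by 19⁻¹ = 91 gives x ≡ 91·46 = 4186 = 43·96 + 58 ≡ 58 (mod 96).
Check: g(58) = 19·58 + 83 = 1185 = 12·96 + 33 ≡ 33 (mod 96).

58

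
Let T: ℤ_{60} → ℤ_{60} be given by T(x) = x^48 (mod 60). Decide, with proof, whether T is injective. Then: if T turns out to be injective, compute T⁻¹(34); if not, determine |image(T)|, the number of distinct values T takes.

8

T(2): Repeated squaring mod 60: 2^1 ≡ 2, 2^2 ≡ 2² = 4, 2^4 ≡ 4² = 16, 2^8 ≡ 16² = 256 ≡ 16, 2^16 ≡ 16² = 256 ≡ 16, 2^32 ≡ 16² = 256 ≡ 16. Since 48 = 32 + 16, 2^48 ≡ 16·16: 16·16 = 256 ≡ 16. So 2^48 ≡ 16 (mod 60).
T(4): Repeated squaring mod 60: 4^1 ≡ 4, 4^2 ≡ 4² = 16, 4^4 ≡ 16² = 256 ≡ 16, 4^8 ≡ 16² = 256 ≡ 16, 4^16 ≡ 16² = 256 ≡ 16, 4^32 ≡ 16² = 256 ≡ 16. Since 48 = 32 + 16, 4^48 ≡ 16·16: 16·16 = 256 ≡ 16. So 4^48 ≡ 16 (mod 60).
So T(2) = T(4) = 16 while 2 ≠ 4, so T is not injective.
Since T is not injective, we determine |image(T)|. Computing x^48 mod 60 for each x (by repeated squaring, reducing mod 60 at every step), the values T(0), T(1), …, T(59) are: 0, 1, 16, 21, 16, 25, 36, 1, 16, 21, 40, 1, 36, 1, 16, 45, 16, 1, 36, 1, 40, 21, 16, 1, 36, 25, 16, 21, 16, 1, 0, 1, 16, 21, 16, 25, 36, 1, 16, 21, 40, 1, 36, 1, 16, 45, 16, 1, 36, 1, 40, 21, 16, 1, 36, 25, 16, 21, 16, 1.
The distinct values are {0, 1, 16, 21, 25, 36, 40, 45}; there are 8 of them.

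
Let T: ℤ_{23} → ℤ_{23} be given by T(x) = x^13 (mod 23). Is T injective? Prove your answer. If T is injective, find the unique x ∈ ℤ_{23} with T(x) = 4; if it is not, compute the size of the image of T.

Since 23 is prime, the nonzero elements of ℤ_{23} form a cyclic group of order 22.
As gcd(13, 22) = 1, raising to the 13th power is a bijection on this group: if a^13 ≡ b^13 then (ab^{−1})^13 = 1, and the only element of order dividing gcd(13, 22) = 1 is 1, so a = b.
With T(0) = 0 this makes T injective on all of ℤ_{23}, hence bijective (finite equal-size domain and codomain). In particular T is injective.
Since T is injective, we find the preimage of 4. The inverse of x ↦ x^13 on (ℤ_{23})^× is x ↦ x^17, because 13·17 = 221 = 10·22 + 1 ≡ 1 (mod 22) and x^{22} = 1 for x ≠ 0 (Fermat). So T⁻¹(4) = 4^17 mod 23.
Repeated squaring mod 23: 4^1 ≡ 4, 4^2 ≡ 4² = 16, 4^4 ≡ 16² = 256 ≡ 3, 4^8 ≡ 3² = 9, 4^16 ≡ 9² = 81 ≡ 12. Since 17 = 16 + 1, 4^17 ≡ 12·4: 12·4 = 48 ≡ 2. So 4^17 ≡ 2 (mod 23).
Hence T⁻¹(4) = 2.

2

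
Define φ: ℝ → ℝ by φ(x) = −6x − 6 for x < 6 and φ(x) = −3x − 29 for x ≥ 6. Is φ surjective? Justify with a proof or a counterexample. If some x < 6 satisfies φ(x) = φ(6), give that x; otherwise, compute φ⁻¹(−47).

Both pieces are strictly decreasing (slopes −6 and −3), so each is injective on its own interval.
The left piece maps (−∞, 6) onto (−42, ∞); the right piece maps [6, ∞) onto (−∞, −47].
The union (−42, ∞) ∪ (−∞, −47] omits the interval between −42 and −47; in particular −42 has no preimage. So φ is not surjective.
Because the two images are disjoint, no x < 6 has φ(x) = φ(6), so we compute φ⁻¹(−47): −47 lies in (−∞, −47], so solve −3x − 29 = −47: x = (−47 + 29)/(−3) = 6.

6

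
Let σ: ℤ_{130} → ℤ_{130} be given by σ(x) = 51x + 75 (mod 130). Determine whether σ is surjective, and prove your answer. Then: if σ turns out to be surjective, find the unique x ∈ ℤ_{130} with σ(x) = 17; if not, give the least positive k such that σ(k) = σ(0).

32

Recall: surjectivity means every element of the codomain has a preimage under σ.
Since gcd(51, 130) = 1, 51 is invertible modulo 130. Euclid's algorithm: 130 = 2·51 + 28, 51 = 1·28 + 23, 28 = 1·23 + 5, 23 = 4·5 + 3, 5 = 1·3 + 2, 3 = 1·2 + 1; back-substituting gives 1 = 51·51 − 20·130, so 51⁻¹ ≡ 51 (mod 130).
For any y ∈ ℤ_{130}, x = 51(y − 75) mod 130 satisfies σ(x) = 51·51(y − 75) + 75 ≡ y (since 51·51 ≡ 1 mod 130). So every y has a preimage.
Thus σ is surjective.
Since σ is surjective, we find σ⁻¹(17): we need 51x ≡ 17 − 75 ≡ 72 (mod 130). Using 51⁻¹ = 51: x ≡ 51·72 = 3672 = 28·130 + 32, so x = 32.
Check: σ(32) = 51·32 + 75 = 1707 = 13·130 + 17 ≡ 17 (mod 130).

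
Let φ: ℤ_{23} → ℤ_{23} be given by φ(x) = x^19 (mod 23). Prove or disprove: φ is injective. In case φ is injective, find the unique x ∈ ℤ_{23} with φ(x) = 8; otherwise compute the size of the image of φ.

Since 23 is prime, the nonzero elements of ℤ_{23} form a cyclic group of order 22.
As gcd(19, 22) = 1, raising to the 19th power is a bijection on this group: if u^19 ≡ v^19 then (uv^{−1})^19 = 1, and the only element of order dividing gcd(19, 22) = 1 is 1, so u = v.
With φ(0) = 0 this makes φ injective on all of ℤ_{23}, hence bijective (finite equal-size domain and codomain). In particular φ is injective.
Since φ is injective, we find the preimage of 8. The inverse of x ↦ x^19 on (ℤ_{23})^× is x ↦ x^7, because 19·7 = 133 = 6·22 + 1 ≡ 1 (mod 22) and x^{22} = 1 for x ≠ 0 (Fermat). So φ⁻¹(8) = 8^7 mod 23.
Repeated squaring mod 23: 8^1 ≡ 8, 8^2 ≡ 8² = 64 ≡ 18, 8^4 ≡ 18² = 324 ≡ 2. Since 7 = 4 + 2 + 1, 8^7 ≡ 2·18·8: 2·18 = 36 ≡ 13, then 13·8 = 104 ≡ 12. So 8^7 ≡ 12 (mod 23).
Hence φ⁻¹(8) = 12.

12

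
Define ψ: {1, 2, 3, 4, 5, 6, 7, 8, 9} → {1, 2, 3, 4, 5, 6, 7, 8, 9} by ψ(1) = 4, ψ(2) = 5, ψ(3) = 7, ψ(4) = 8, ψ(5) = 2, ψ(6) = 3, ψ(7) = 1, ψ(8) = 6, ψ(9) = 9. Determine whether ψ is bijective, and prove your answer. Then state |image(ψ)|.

The values 4, 5, 7, 8, 2, 3, 1, 6, 9 are a permutation of {1, 2, 3, 4, 5, 6, 7, 8, 9}: each element appears exactly once.
So ψ is injective and surjective, hence bijective.
The image of ψ is {1, 2, 3, 4, 5, 6, 7, 8, 9}, which has 9 elements.

9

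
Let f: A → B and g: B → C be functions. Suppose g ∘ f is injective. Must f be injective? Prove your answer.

injective

Suppose f(a) = f(b). Applying g: (g ∘ f)(a) = (g ∘ f)(b). Since g ∘ f is injective, a = b. So f is injective.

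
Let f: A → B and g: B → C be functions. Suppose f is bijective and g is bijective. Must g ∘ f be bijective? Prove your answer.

bijective

Injectivity: if g(f(s)) = g(f(t)) then f(s) = f(t) (g injective) so s = t (f injective).
Surjectivity: for c ∈ C pick b with g(b) = c, then a with f(a) = b; then (g ∘ f)(a) = c.
Therefore g ∘ f is bijective.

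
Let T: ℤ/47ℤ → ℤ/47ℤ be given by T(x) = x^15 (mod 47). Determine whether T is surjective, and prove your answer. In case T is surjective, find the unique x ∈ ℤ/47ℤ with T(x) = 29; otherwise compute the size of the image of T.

35

Since 47 is prime, the nonzero elements of ℤ/47ℤ form a cyclic group of order 46.
As gcd(15, 46) = 1, raising to the 15th power is a bijection on this group: if s^15 ≡ t^15 then (st^{−1})^15 = 1, and the only element of order dividing gcd(15, 46) = 1 is 1, so s = t.
With T(0) = 0 this makes T injective on all of ℤ/47ℤ, hence bijective (finite equal-size domain and codomain). In particular T is surjective.
Since T is surjective, we find the preimage of 29. The inverse of x ↦ x^15 on (ℤ/47ℤ)^× is x ↦ x^43, because 15·43 = 645 = 14·46 + 1 ≡ 1 (mod 46) and x^{46} = 1 for x ≠ 0 (Fermat). So T⁻¹(29) = 29^43 mod 47.
Repeated squaring mod 47: 29^1 ≡ 29, 29^2 ≡ 29² = 841 ≡ 42, 29^4 ≡ 42² = 1764 ≡ 25, 29^8 ≡ 25² = 625 ≡ 14, 29^16 ≡ 14² = 196 ≡ 8, 29^32 ≡ 8² = 64 ≡ 17. Since 43 = 32 + 8 + 2 + 1, 29^43 ≡ 17·14·42·29: 17·14 = 238 ≡ 3, then 3·42 = 126 ≡ 32, then 32·29 = 928 ≡ 35. So 29^43 ≡ 35 (mod 47).
Hence T⁻¹(29) = 35.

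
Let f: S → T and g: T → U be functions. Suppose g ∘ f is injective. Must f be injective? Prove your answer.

Suppose f(x_1) = f(x_2). Applying g: (g ∘ f)(x_1) = (g ∘ f)(x_2). Since g ∘ f is injective, x_1 = x_2. Thus f is injective.

injective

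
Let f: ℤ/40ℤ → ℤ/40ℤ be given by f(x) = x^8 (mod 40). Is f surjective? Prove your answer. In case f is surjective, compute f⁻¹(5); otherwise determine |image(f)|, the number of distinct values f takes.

f(1) = 1^8 = 1.
f(3): Repeated squaring mod 40: 3^1 ≡ 3, 3^2 ≡ 3² = 9, 3^4 ≡ 9² = 81 ≡ 1, 3^8 ≡ 1² = 1. So 3^8 ≡ 1 (mod 40).
So f(1) = f(3) = 1 while 1 ≠ 3, hence f is not injective.
A non-injective map from the 40-element set ℤ/40ℤ to itself takes at most 39 distinct values, so it cannot be surjective. Thus f is not surjective.
Since f is not surjective, we determine |image(f)|. Computing x^8 mod 40 for each x (by repeated squaring, reducing mod 40 at every step), the values f(0), f(1), …, f(39) are: 0, 1, 16, 1, 16, 25, 16, 1, 16, 1, 0, 1, 16, 1, 16, 25, 16, 1, 16, 1, 0, 1, 16, 1, 16, 25, 16, 1, 16, 1, 0, 1, 16, 1, 16, 25, 16, 1, 16, 1.
The distinct values are {0, 1, 16, 25}; there are 4 of them.

4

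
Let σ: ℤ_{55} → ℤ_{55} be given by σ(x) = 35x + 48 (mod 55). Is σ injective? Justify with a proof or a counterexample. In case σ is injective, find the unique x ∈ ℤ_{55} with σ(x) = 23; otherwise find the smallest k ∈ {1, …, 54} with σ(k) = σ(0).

11

We have gcd(35, 55) = 5 > 1. Taking u = 0 and v = 11: σ(0) = 48 and σ(11) = 35·11 + 48 = 433 ≡ 48 (mod 55).
So σ(0) = σ(11) while 0 ≠ 11, so σ is not injective.
Since σ is not injective, we find the least positive k with σ(k) = σ(0): this means 35k ≡ 0 (mod 55), i.e. 55 ∣ 35k. Since gcd(35, 55) = 5, dividing through by 5 this holds exactly when 11 ∣ 7k, and as gcd(7, 11) = 1, exactly when 11 ∣ k.
The smallest positive such k is 11.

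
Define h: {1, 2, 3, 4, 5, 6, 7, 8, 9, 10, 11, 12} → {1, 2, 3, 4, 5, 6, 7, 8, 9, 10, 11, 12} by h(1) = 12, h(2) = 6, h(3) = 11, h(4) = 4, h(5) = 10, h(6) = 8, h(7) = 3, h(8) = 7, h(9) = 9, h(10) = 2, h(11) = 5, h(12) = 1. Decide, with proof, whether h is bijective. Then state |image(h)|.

The values 12, 6, 11, 4, 10, 8, 3, 7, 9, 2, 5, 1 are a permutation of {1, 2, 3, 4, 5, 6, 7, 8, 9, 10, 11, 12}: each element appears exactly once.
So h is injective and surjective, hence bijective.
The image of h is {1, 2, 3, 4, 5, 6, 7, 8, 9, 10, 11, 12}, which has 12 elements.

12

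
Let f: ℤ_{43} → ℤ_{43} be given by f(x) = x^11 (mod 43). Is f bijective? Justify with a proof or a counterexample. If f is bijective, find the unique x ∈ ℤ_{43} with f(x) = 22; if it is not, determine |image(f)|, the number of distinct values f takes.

32

Since 43 is prime, the nonzero elements of ℤ_{43} form a cyclic group of order 42.
As gcd(11, 42) = 1, raising to the 11th power is a bijection on this group: if x_1^11 ≡ x_2^11 then (x_1x_2^{−1})^11 = 1, and the only element of order dividing gcd(11, 42) = 1 is 1, so x_1 = x_2.
With f(0) = 0 this makes f injective on all of ℤ_{43}, hence bijective (finite equal-size domain and codomain). In particular f is bijective.
Since f is bijective, we find the preimage of 22. The inverse of x ↦ x^11 on (ℤ_{43})^× is x ↦ x^23, because 11·23 = 253 = 6·42 + 1 ≡ 1 (mod 42) and x^{42} = 1 for x ≠ 0 (Fermat). So f⁻¹(22) = 22^23 mod 43.
Repeated squaring mod 43: 22^1 ≡ 22, 22^2 ≡ 22² = 484 ≡ 11, 22^4 ≡ 11² = 121 ≡ 35, 22^8 ≡ 35² = 1225 ≡ 21, 22^16 ≡ 21² = 441 ≡ 11. Since 23 = 16 + 4 + 2 + 1, 22^23 ≡ 11·35·11·22: 11·35 = 385 ≡ 41, then 41·11 = 451 ≡ 21, then 21·22 = 462 ≡ 32. So 22^23 ≡ 32 (mod 43).
Hence f⁻¹(22) = 32.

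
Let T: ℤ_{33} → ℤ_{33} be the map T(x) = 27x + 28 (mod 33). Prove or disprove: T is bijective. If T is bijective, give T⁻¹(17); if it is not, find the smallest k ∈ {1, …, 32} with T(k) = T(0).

By definition, T is injective when T(a) = T(b) forces a = b.
We have gcd(27, 33) = 3 > 1. Taking a = 0 and b = 11: T(0) = 28 and T(11) = 27·11 + 28 = 325 ≡ 28 (mod 33).
So T(0) = T(11) while 0 ≠ 11, so T is not injective, hence not bijective.
Since T is not bijective, we find the least positive k with T(k) = T(0): this means 27k ≡ 0 (mod 33), i.e. 33 ∣ 27k. Since gcd(27, 33) = 3, dividing through by 3 this holds exactly when 11 ∣ 9k, and as gcd(9, 11) = 1, exactly when 11 ∣ k.
The smallest positive such k is 11.

11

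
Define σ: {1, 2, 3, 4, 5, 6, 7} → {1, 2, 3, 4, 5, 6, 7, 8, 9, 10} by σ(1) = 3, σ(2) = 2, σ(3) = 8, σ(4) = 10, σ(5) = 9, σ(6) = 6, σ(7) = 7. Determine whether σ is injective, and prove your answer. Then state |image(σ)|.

7

The values σ(1), …, σ(7) are 3, 2, 8, 10, 9, 6, 7 — all distinct.
So σ(a) = σ(b) only when a = b, and σ is injective.
The image of σ is {2, 3, 6, 7, 8, 9, 10}, which has 7 elements.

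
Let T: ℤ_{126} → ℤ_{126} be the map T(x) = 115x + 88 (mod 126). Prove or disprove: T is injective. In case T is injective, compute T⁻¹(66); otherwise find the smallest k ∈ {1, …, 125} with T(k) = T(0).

2

Suppose T(a) = T(b) in ℤ_{126}. Then 115a + 88 ≡ 115b + 88 (mod 126), therefore 115(a − b) ≡ 0 (mod 126).
Since gcd(115, 126) = 1, 115 is invertible modulo 126, hence a − b ≡ 0 (mod 126), i.e. a = b.
Therefore T is injective.
We now compute 115⁻¹ mod 126 explicitly. Euclid's algorithm: 126 = 1·115 + 11, 115 = 10·11 + 5, 11 = 2·5 + 1; back-substituting gives 1 = 103·115 − 94·126, so 115⁻¹ ≡ 103 (mod 126).
Since T is injective, we find T⁻¹(66): we need 115x ≡ 66 − 88 ≡ 104 (mod 126). Using 115⁻¹ = 103: x ≡ 103·104 = 10712 = 85·126 + 2, so x = 2.
Check: T(2) = 115·2 + 88 = 318 = 2·126 + 66 ≡ 66 (mod 126).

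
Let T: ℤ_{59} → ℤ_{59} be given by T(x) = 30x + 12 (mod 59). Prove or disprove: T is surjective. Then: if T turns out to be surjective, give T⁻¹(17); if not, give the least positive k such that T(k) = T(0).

10

By definition, T is surjective if every y in the codomain equals T(x) for some x in the domain.
Since gcd(30, 59) = 1, 30 is invertible modulo 59. Euclid's algorithm: 59 = 1·30 + 29, 30 = 1·29 + 1; back-substituting gives 1 = 2·30 − 1·59, so 30⁻¹ ≡ 2 (mod 59).
For any y ∈ ℤ_{59}, x = 2(y − 12) mod 59 satisfies T(x) = 30·2(y − 12) + 12 ≡ y (since 30·2 ≡ 1 mod 59). So every y has a preimage.
Thus T is surjective.
Since T is surjective, we compute T⁻¹(17): solve 30x + 12 ≡ 17 (mod 59), i.e. 30x ≡ 5 (mod 59).
Multiplying by 30⁻¹ = 2 gives x ≡ 2·5 = 10 ≡ 10 (mod 59).
Check: T(10) = 30·10 + 12 = 312 = 5·59 + 17 ≡ 17 (mod 59).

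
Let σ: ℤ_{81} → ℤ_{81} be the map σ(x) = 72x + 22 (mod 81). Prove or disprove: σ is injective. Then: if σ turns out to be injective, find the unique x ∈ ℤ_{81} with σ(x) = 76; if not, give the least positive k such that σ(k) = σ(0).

9

We have gcd(72, 81) = 9 > 1. Taking a = 0 and b = 9: σ(0) = 22 and σ(9) = 72·9 + 22 = 670 ≡ 22 (mod 81).
So σ(0) = σ(9) while 0 ≠ 9, therefore σ is not injective.
Since σ is not injective, we find the least positive k with σ(k) = σ(0): this means 72k ≡ 0 (mod 81), i.e. 81 ∣ 72k. Since gcd(72, 81) = 9, dividing through by 9 this holds exactly when 9 ∣ 8k, and as gcd(8, 9) = 1, exactly when 9 ∣ k.
The smallest positive such k is 9.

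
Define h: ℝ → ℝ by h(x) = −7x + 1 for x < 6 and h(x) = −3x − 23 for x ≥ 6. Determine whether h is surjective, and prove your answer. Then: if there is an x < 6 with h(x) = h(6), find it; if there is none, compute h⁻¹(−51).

Both pieces are strictly decreasing (slopes −7 and −3), so each is injective on its own interval.
The left piece maps (−∞, 6) onto (−41, ∞); the right piece maps [6, ∞) onto (−∞, −41].
These images together cover ℝ, so h is surjective.
Because the two images are disjoint, no x < 6 has h(x) = h(6), so we compute h⁻¹(−51): −51 lies in (−∞, −41], so solve −3x − 23 = −51: x = (−51 + 23)/(−3) = 28/3.

28/3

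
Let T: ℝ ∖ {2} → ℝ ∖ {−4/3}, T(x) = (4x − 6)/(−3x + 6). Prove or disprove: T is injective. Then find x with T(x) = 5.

36/19

Suppose T(s) = T(t). Cross-multiplying: (4s − 6)(−3t + 6) = (4t − 6)(−3s + 6).
Expanding both sides and cancelling the symmetric terms leaves 6·(s − t) = 0. Since 6 ≠ 0, s = t. So T is injective.
Solving T(x) = 5: cross-multiplying gives 4x − 6 = 5(−3x + 6), which rearranges to 19x = 36, so x = 36/19.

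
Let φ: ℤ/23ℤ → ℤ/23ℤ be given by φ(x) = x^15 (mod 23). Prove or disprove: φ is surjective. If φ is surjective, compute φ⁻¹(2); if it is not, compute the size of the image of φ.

Since 23 is prime, the nonzero elements of ℤ/23ℤ form a cyclic group of order 22.
As gcd(15, 22) = 1, raising to the 15th power is a bijection on this group: if s^15 ≡ t^15 then (st^{−1})^15 = 1, and the only element of order dividing gcd(15, 22) = 1 is 1, so s = t.
With φ(0) = 0 this makes φ injective on all of ℤ/23ℤ, hence bijective (finite equal-size domain and codomain). In particular φ is surjective.
Since φ is surjective, we find the preimage of 2. The inverse of x ↦ x^15 on (ℤ/23ℤ)^× is x ↦ x^3, because 15·3 = 45 = 2·22 + 1 ≡ 1 (mod 22) and x^{22} = 1 for x ≠ 0 (Fermat). So φ⁻¹(2) = 2^3 mod 23.
Repeated squaring mod 23: 2^1 ≡ 2, 2^2 ≡ 2² = 4. Since 3 = 2 + 1, 2^3 ≡ 4·2: 4·2 = 8. So 2^3 ≡ 8 (mod 23).
Hence φ⁻¹(2) = 8.

8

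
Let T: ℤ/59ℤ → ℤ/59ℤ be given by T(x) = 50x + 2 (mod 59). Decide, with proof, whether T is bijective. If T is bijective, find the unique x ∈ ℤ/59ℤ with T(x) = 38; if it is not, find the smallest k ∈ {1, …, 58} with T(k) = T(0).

By definition, injectivity means: for all s, t in the domain, T(s) = T(t) implies s = t.
Suppose T(s) = T(t) in ℤ/59ℤ. Then 50s + 2 ≡ 50t + 2 (mod 59), thus 50(s − t) ≡ 0 (mod 59).
Since gcd(50, 59) = 1, 50 is invertible modulo 59, so s − t ≡ 0 (mod 59), i.e. s = t.
We now compute 50⁻¹ mod 59 explicitly. Euclid's algorithm: 59 = 1·50 + 9, 50 = 5·9 + 5, 9 = 1·5 + 4, 5 = 1·4 + 1; back-substituting gives 1 = 13·50 − 11·59, so 50⁻¹ ≡ 13 (mod 59).
For any y ∈ ℤ/59ℤ, x = 13(y − 2) mod 59 satisfies T(x) = 50·13(y − 2) + 2 ≡ y (since 50·13 ≡ 1 mod 59). So every y has a preimage.
Thus T is bijective.
Since T is bijective, we find T⁻¹(38): we need 50x ≡ 38 − 2 ≡ 36 (mod 59). Using 50⁻¹ = 13: x ≡ 13·36 = 468 = 7·59 + 55, so x = 55.
Check: T(55) = 50·55 + 2 = 2752 = 46·59 + 38 ≡ 38 (mod 59).

55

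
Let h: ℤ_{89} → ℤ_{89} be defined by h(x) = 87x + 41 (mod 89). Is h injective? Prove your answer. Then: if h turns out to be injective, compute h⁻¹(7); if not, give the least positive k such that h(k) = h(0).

17

By definition, injectivity means: for all s, t in the domain, h(s) = h(t) implies s = t.
If h(s) = h(t), then 87s ≡ 87t (mod 89). Because gcd(87, 89) = 1, we may cancel 87 to get s ≡ t (mod 89).
So h is injective.
We now compute 87⁻¹ mod 89 explicitly. Euclid's algorithm: 89 = 1·87 + 2, 87 = 43·2 + 1; back-substituting gives 1 = 44·87 − 43·89, so 87⁻¹ ≡ 44 (mod 89).
Since h is injective, we find h⁻¹(7): we need 87x ≡ 7 − 41 ≡ 55 (mod 89). Using 87⁻¹ = 44: x ≡ 44·55 = 2420 = 27·89 + 17, so x = 17.
Check: h(17) = 87·17 + 41 = 1520 = 17·89 + 7 ≡ 7 (mod 89).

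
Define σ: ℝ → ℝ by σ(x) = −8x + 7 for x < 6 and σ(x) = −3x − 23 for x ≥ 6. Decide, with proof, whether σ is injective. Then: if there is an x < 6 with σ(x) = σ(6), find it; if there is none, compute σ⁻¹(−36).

43/8

Both pieces are strictly decreasing (slopes −8 and −3), so each is injective on its own interval.
The left piece maps (−∞, 6) onto (−41, ∞); the right piece maps [6, ∞) onto (−∞, −41].
These images are disjoint, so no value is attained by both pieces. Thus σ is injective.
Because the two images are disjoint, no x < 6 has σ(x) = σ(6), so we compute σ⁻¹(−36): −36 lies in (−41, ∞), so solve −8x + 7 = −36: x = (−36 − 7)/(−8) = 43/8.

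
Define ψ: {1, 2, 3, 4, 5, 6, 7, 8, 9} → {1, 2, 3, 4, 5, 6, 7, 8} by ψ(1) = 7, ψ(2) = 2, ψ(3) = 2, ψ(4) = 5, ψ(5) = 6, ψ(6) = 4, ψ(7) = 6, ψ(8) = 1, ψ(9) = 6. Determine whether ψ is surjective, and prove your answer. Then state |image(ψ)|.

6

No element maps to 3, so ψ is not surjective.
The image of ψ is {1, 2, 4, 5, 6, 7}, which has 6 elements.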